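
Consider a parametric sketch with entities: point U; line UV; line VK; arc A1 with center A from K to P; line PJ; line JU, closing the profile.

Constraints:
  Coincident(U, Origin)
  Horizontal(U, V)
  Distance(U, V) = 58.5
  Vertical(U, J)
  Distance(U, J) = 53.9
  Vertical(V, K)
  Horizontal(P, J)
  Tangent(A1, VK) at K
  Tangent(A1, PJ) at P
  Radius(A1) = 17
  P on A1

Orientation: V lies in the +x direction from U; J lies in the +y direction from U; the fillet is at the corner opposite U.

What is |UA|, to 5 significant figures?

55.533

UJ is vertical with |UJ| = 53.9 and J on the +y side, so J = (0.0000, 53.900). The virtual corner opposite U is at (58.500, 53.900). Since A1 is tangent to VK there, AK ⟂ VK and since A1 is tangent to PJ there, AP ⟂ PJ, with radius 17.0, so the center A sits 17.0 in from both sides at A = (41.500, 36.900). Then |UA| = |A − U| = 55.533.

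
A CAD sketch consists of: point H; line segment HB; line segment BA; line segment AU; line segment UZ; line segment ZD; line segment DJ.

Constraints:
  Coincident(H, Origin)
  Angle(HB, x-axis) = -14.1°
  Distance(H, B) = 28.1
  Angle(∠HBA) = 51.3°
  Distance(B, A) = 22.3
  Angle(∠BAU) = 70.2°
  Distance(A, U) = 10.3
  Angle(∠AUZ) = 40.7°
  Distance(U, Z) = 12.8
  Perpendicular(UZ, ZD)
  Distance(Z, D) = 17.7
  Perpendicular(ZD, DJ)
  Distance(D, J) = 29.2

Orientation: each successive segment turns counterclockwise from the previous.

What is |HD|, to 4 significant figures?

33.25

H is at the origin; HB runs at -14.1° with length 28.1, so B = (27.25, -6.846). ∠HBA = 51.3° gives BA at 114.6° from the x-axis; with |BA| = 22.3, A = (17.97, 13.43). ∠BAU = 70.2° gives AU at -135.6° from the x-axis; with |AU| = 10.3, U = (10.61, 6.224). ∠AUZ = 40.7° gives UZ at 3.700° from the x-axis; with |UZ| = 12.8, Z = (23.38, 7.050). The perpendicularity gives ZD at right angles to UZ, so ZD runs at 93.70°; with |ZD| = 17.7, D = (22.24, 24.71). Then |HD| = |D − H| = 33.25.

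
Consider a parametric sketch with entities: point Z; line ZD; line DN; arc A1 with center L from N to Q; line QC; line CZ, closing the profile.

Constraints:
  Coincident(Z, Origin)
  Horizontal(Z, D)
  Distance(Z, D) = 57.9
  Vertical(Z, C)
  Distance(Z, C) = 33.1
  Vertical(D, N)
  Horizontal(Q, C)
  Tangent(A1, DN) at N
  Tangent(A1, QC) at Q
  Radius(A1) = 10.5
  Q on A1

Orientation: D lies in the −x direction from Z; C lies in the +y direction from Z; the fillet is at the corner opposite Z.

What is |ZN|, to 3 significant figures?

62.2

Z is at the origin; Z and D share the same y with |ZD| = 57.9 and D on the −x side, so D = (-57.9, 0.00). ZC is vertical with |ZC| = 33.1 and C on the +y side, so C = (0.00, 33.1). The virtual corner opposite Z is at (-57.9, 33.1). Tangency of A1 to DN means the radius LN is perpendicular to DN and A1 meets QC tangentially, so LQ is at right angles to QC, with radius 10.5, so the center L sits 10.5 in from both sides at L = (-47.4, 22.6). That places the tangent points at N = (-57.9, 22.6) on DN and Q = (-47.4, 33.1) on QC. Then |ZN| = |N − Z| = 62.2.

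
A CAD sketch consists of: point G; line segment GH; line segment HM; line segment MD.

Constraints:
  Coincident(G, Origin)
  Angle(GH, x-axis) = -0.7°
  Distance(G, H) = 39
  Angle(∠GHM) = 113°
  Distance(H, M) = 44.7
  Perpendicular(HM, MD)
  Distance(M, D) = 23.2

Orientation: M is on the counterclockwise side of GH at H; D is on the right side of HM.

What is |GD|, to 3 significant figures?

84.2

G is at the origin; GH runs at -0.7° with length 39.0, so H = 39.0·(cos -0.7°, sin -0.7°) = (39.0, -0.476). ∠GHM = 113.0°, so HM runs at -0.7° + (180° − 113.0°) = 66.3° from the x-axis; with |HM| = 44.7, M = H + 44.7·(cos 66.3°, sin 66.3°) = (57.0, 40.5). HM is perpendicular to MD; with |MD| = 23.2 on the right of HM, D = M + 23.2·(0.916, -0.402) = (78.2, 31.1). Then |GD| = |D − G| = 84.2.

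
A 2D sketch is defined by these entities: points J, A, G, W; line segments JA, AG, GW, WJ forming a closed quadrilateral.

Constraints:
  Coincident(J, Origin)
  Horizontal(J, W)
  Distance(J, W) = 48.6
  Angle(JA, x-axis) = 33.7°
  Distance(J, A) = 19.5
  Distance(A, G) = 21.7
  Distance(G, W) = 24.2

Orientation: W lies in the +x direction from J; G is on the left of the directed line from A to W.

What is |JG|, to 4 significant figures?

41.12

Checks: |AG| = 21.70 ✓; |GW| = 24.20 ✓.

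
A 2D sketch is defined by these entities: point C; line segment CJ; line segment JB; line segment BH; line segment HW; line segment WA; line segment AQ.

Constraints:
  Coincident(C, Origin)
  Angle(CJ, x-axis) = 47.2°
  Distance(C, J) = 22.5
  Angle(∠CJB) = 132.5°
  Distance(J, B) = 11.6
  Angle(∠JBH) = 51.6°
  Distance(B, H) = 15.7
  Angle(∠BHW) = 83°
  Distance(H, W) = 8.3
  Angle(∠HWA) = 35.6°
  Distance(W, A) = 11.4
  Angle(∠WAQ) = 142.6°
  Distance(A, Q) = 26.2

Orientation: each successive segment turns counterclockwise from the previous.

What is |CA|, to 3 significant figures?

23.9

∠BHW = 83.0° gives HW at -39.9° from the x-axis; with |HW| = 8.3, W = (9.24, 12.0). ∠HWA = 35.6° gives WA at 104° from the x-axis; with |WA| = 11.4, A = (6.39, 23.1). Then |CA| = |A − C| = 23.9.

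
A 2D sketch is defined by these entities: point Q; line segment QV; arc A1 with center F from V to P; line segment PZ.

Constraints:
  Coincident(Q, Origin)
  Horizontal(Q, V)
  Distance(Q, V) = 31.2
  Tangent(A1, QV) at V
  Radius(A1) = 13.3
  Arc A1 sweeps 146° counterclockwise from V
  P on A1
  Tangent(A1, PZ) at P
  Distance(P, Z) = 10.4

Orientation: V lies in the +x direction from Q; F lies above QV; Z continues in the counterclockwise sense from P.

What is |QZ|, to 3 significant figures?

42.5

On A1, V sits at bearing -90° from F; a 146° counterclockwise sweep puts P at bearing 56°, so P = F + 13.3·(cos 56°, sin 56°) = (38.6, 24.3). Since A1 is tangent to PZ there, FP ⟂ PZ, so PZ runs along (−sin 56°, cos 56°); with |PZ| = 10.4, Z = (30.0, 30.1). Then |QZ| = |Z − Q| = 42.5.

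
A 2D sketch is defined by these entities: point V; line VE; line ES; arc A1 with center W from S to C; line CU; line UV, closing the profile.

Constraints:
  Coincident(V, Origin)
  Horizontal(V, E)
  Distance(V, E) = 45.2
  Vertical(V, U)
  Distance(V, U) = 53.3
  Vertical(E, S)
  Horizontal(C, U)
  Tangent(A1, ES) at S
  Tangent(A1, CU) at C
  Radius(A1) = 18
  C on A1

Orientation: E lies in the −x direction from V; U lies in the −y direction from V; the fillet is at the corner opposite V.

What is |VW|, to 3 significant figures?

44.6

V and U share the same x with |VU| = 53.3 and U on the −y side, so U = (0.00, -53.3). The virtual corner opposite V is at (-45.2, -53.3). Since A1 is tangent to ES there, WS ⟂ ES and the tangent condition forces WC to be normal to CU, with radius 18.0, so the center W sits 18.0 in from both sides at W = (-27.2, -35.3). Then |VW| = |W − V| = 44.6.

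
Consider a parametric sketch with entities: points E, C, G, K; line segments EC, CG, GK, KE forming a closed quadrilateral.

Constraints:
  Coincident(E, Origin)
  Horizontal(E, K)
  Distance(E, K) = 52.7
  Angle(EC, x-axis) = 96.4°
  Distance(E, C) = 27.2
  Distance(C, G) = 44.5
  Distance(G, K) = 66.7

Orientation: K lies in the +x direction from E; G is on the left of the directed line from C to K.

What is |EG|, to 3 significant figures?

66.2

Checks: |CG| = 44.50 ✓; |GK| = 66.70 ✓.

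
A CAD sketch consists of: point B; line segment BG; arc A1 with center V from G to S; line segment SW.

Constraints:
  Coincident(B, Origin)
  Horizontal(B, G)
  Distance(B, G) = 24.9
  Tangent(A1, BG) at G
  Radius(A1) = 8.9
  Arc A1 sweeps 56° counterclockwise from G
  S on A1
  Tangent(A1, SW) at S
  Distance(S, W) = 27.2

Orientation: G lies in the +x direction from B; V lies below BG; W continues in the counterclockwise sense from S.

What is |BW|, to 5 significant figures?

26.574

On A1, G sits at bearing 90° from V; a 56° counterclockwise sweep puts S at bearing 146°, so S = V + 8.9·(cos 146°, sin 146°) = (17.522, -3.9232). A1 meets SW tangentially, so VS is at right angles to SW, so SW runs along (−sin 146°, cos 146°); with |SW| = 27.2, W = (2.3115, -26.473). Then |BW| = |W − B| = 26.574.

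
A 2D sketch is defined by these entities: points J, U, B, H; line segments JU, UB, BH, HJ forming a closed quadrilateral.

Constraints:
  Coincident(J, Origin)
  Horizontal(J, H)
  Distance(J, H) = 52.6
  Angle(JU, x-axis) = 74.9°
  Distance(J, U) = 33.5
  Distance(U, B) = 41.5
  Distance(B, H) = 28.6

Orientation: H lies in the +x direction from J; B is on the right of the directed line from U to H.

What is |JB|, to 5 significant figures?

25.351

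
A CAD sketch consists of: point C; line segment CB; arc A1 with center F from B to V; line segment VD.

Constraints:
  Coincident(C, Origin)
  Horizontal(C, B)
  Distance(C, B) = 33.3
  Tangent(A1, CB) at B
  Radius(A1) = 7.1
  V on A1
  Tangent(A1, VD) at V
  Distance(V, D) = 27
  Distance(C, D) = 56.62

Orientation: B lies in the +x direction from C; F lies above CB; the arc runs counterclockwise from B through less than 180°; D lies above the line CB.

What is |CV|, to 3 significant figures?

40.5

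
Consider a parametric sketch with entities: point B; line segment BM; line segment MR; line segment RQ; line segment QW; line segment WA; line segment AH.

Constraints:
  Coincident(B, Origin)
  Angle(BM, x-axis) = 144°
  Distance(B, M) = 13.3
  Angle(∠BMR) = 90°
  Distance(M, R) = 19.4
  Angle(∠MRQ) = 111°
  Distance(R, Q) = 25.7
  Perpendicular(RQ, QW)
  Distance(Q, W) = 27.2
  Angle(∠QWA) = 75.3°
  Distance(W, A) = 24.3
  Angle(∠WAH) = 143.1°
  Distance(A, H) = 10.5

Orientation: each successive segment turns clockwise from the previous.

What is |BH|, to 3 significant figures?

14.0

B is at the origin; BM runs at 144.0° with length 13.3, so M = (-10.8, 7.82). ∠BMR = 90.0° gives MR at 54.0° from the x-axis; with |MR| = 19.4, R = (0.643, 23.5). ∠MRQ = 111.0° gives RQ at -15.0° from the x-axis; with |RQ| = 25.7, Q = (25.5, 16.9). RQ is perpendicular to QW, so QW runs at -105°; with |QW| = 27.2, W = (18.4, -9.41). ∠QWA = 75.3° gives WA at 150° from the x-axis; with |WA| = 24.3, A = (-2.68, 2.63). ∠WAH = 143.1° gives AH at 113° from the x-axis; with |AH| = 10.5, H = (-6.85, 12.3). Then |BH| = |H − B| = 14.0.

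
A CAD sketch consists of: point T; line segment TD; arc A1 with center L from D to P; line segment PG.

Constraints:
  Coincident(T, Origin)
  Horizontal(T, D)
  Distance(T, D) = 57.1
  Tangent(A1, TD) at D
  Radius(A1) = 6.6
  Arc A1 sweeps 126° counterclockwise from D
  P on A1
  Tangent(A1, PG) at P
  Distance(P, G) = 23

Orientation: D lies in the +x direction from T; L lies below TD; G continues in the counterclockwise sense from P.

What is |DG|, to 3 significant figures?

30.2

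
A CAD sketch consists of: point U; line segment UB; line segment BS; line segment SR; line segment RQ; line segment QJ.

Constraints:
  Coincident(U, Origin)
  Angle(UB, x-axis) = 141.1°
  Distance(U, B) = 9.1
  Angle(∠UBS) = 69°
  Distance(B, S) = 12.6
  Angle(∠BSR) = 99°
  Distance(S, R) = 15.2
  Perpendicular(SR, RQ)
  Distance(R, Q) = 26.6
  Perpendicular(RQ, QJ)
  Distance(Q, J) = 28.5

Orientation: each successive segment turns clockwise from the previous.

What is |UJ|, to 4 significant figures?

25.82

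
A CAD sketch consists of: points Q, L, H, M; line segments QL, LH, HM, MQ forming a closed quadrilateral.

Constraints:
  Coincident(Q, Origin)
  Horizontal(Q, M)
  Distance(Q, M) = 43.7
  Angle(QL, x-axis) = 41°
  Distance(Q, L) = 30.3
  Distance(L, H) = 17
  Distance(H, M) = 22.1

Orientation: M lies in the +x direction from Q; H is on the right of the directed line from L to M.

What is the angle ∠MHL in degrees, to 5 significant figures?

93.948°

Checks: Q.y = 0.00, M.y = 0.00 ✓; |LH| = 17.00 ✓; |HM| = 22.10 ✓.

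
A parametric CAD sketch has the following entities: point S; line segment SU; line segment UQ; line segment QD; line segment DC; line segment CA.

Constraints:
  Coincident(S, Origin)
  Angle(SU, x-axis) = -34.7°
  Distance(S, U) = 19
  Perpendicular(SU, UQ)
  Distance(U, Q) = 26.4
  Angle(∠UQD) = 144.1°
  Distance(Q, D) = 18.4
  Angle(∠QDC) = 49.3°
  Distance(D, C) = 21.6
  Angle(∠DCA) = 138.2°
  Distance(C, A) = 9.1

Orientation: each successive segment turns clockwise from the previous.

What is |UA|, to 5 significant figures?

16.807

∠QDC = 49.3° gives DC at 68.700° from the x-axis; with |DC| = 21.6, C = (-8.9173, -18.508). ∠DCA = 138.2° gives CA at 26.900° from the x-axis; with |CA| = 9.1, A = (-0.80196, -14.391). Then |UA| = |A − U| = 16.807.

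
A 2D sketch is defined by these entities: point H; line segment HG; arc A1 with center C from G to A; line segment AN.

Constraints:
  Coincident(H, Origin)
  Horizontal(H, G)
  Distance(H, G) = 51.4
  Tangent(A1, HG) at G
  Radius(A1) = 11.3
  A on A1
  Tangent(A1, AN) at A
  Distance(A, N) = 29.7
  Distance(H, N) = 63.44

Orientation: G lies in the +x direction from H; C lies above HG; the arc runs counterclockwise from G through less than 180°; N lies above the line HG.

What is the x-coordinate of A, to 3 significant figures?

61.3

Checks: ∠(CG, GH) = 90.00° ✓; |CG| = 11.30 ✓; |CA| = 11.30 ✓; ∠(CA, AN) = 90.00° ✓; |AN| = 29.70 ✓; |HN| = 63.44 ✓.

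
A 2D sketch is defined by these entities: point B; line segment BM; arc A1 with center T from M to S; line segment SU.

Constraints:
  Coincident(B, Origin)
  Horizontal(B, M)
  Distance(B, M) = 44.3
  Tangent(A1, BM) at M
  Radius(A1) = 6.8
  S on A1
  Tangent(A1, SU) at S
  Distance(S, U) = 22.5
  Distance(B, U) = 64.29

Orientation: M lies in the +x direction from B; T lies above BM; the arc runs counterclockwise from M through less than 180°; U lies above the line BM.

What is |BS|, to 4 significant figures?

50.74

B is at the origin; BM is horizontal with |BM| = 44.3 and M on the +x side, so M = (44.30, 0.000). The tangent condition forces TM to be normal to BM, so T = M + (0, 6.8) = (44.30, 6.800). Since TS ⟂ SU (tangency), |TU| = √(6.8² + 22.5²) = 23.51 regardless of where S sits on A1. So U lies on both circle(B, 64.29) and circle(T, 23.51); the above-BM intersection is U = (59.26, 24.93). S is the foot of the tangent from U: S = (50.57, 4.175).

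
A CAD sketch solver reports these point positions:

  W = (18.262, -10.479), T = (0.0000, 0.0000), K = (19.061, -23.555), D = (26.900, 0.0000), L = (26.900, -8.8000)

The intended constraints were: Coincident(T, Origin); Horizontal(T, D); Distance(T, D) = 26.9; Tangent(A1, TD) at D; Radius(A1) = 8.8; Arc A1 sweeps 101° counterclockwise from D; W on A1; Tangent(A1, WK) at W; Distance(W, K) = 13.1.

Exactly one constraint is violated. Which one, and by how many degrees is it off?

Tangent(A1, WK) at W — off by 7.50°.

T = (0.00, 0.00) ✓; T.y = 0.00, D.y = 0.00 ✓; |TD| = 26.90 ✓; ∠(LD, DT) = 90.00° ✓; |LD| = 8.800 ✓; bearing(L→W) − bearing(L→D) = 101.0° ✓; |LW| = 8.800 ✓; ∠(LW, WK) = 97.50° ✗; |WK| = 13.10 ✓.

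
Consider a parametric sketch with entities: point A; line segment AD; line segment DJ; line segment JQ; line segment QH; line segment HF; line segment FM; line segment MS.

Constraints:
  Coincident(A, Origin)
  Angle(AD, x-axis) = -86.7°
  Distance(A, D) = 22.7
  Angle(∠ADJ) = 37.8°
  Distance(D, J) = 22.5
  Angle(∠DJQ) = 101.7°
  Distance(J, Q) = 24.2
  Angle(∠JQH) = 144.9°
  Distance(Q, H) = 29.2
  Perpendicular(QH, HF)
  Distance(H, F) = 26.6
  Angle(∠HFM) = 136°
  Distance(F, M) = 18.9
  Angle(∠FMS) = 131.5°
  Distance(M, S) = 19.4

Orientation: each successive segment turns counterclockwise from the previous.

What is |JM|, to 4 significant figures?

44.47

A is at the origin; AD runs at -86.7° with length 22.7, so D = (1.307, -22.66). ∠ADJ = 37.8° gives DJ at 55.50° from the x-axis; with |DJ| = 22.5, J = (14.05, -4.120). ∠DJQ = 101.7° gives JQ at 133.8° from the x-axis; with |JQ| = 24.2, Q = (-2.699, 13.35). ∠JQH = 144.9° gives QH at 168.9° from the x-axis; with |QH| = 29.2, H = (-31.35, 18.97). QH ⟂ HF, so HF runs at -101.1°; with |HF| = 26.6, F = (-36.47, -7.134). ∠HFM = 136.0° gives FM at -57.10° from the x-axis; with |FM| = 18.9, M = (-26.21, -23.00). Then |JM| = |M − J| = 44.47.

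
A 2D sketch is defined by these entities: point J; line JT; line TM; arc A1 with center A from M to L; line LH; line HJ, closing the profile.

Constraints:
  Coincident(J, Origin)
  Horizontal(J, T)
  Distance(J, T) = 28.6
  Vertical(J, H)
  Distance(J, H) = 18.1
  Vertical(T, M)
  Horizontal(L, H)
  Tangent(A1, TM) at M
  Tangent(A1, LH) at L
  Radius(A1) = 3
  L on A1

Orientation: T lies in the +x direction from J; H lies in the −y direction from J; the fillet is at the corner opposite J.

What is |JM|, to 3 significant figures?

32.3

The virtual corner opposite J is at (28.6, -18.1). A1 meets TM tangentially, so AM is at right angles to TM and the tangent condition forces AL to be normal to LH, with radius 3.0, so the center A sits 3.0 in from both sides at A = (25.6, -15.1). That places the tangent points at M = (28.6, -15.1) on TM and L = (25.6, -18.1) on LH. Then |JM| = |M − J| = 32.3.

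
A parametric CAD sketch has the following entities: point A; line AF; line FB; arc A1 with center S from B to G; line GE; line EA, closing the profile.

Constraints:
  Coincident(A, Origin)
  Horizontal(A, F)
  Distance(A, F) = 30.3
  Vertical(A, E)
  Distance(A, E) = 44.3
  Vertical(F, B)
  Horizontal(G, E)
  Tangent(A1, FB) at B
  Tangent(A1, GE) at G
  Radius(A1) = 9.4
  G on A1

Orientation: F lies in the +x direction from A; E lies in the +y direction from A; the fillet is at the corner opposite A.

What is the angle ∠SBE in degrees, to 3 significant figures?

17.2°

A is at the origin; AF is horizontal with |AF| = 30.3 and F on the +x side, so F = (30.3, 0.00). A and E share the same x with |AE| = 44.3 and E on the +y side, so E = (0.00, 44.3). The virtual corner opposite A is at (30.3, 44.3). Since A1 is tangent to FB there, SB ⟂ FB and the tangent condition forces SG to be normal to GE, with radius 9.4, so the center S sits 9.4 in from both sides at S = (20.9, 34.9). That places the tangent points at B = (30.3, 34.9) on FB and G = (20.9, 44.3) on GE. Then cos ∠SBE = BS·BE / (|BS||BE|), giving 17.2°.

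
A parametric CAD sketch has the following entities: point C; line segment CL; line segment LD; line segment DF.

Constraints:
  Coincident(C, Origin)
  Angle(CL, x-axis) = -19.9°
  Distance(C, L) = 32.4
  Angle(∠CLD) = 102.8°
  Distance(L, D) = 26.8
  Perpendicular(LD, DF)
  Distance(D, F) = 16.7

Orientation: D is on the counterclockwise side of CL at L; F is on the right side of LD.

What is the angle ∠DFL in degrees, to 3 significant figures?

58.1°

∠CLD = 102.8°, so LD runs at -19.9° + (180° − 102.8°) = 57.3° from the x-axis; with |LD| = 26.8, D = L + 26.8·(cos 57.3°, sin 57.3°) = (44.9, 11.5). LD is perpendicular to DF; with |DF| = 16.7 on the right of LD, F = D + 16.7·(0.842, -0.540) = (59.0, 2.50). Then cos ∠DFL = FD·FL / (|FD||FL|), giving 58.1°.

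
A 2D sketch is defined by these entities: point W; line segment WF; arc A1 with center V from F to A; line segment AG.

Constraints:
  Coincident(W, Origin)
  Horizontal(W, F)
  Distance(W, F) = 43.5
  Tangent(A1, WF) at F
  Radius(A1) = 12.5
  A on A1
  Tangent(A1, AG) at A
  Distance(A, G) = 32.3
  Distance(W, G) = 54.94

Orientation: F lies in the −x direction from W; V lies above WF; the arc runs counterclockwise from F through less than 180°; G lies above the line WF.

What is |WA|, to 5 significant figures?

33.503

Checks: ∠(VF, FW) = 90.00° ✓; |VF| = 12.50 ✓; |VA| = 12.50 ✓; ∠(VA, AG) = 90.00° ✓; |AG| = 32.30 ✓; |WG| = 54.94 ✓.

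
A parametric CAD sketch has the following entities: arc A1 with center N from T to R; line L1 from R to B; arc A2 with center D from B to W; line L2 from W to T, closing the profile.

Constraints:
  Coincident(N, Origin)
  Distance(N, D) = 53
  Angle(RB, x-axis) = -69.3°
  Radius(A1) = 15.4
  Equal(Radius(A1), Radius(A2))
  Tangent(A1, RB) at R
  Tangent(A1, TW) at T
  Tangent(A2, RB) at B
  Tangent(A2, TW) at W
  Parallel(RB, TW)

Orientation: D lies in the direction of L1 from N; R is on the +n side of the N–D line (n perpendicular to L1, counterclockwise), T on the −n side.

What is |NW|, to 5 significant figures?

55.192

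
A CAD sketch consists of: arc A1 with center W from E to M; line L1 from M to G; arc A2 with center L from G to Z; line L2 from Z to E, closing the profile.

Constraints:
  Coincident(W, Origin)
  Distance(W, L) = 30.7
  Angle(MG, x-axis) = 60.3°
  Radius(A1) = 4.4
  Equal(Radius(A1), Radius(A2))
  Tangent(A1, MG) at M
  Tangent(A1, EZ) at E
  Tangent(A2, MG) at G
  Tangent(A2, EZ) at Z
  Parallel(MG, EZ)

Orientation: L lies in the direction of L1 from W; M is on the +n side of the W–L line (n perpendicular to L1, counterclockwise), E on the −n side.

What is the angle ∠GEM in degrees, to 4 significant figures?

74.01°

The slot axis is L1's direction at 60.3°, so u = (cos 60.3°, sin 60.3°) = (0.4955, 0.8686) and n = (−sin 60.3°, cos 60.3°) = (-0.8686, 0.4955). W is at the origin and L lies 30.7 along u from W, so L = 30.7·u = (15.21, 26.67). Tangency of A1 to both parallel lines with radius 4.4 puts M and E at W ± 4.4·n: M = (-3.822, 2.180), E = (3.822, -2.180). Equal radii place G and Z the same way about L: G = L + 4.4·n = (11.39, 28.85), Z = L − 4.4·n = (19.03, 24.49). Then cos ∠GEM = EG·EM / (|EG||EM|), giving 74.01°.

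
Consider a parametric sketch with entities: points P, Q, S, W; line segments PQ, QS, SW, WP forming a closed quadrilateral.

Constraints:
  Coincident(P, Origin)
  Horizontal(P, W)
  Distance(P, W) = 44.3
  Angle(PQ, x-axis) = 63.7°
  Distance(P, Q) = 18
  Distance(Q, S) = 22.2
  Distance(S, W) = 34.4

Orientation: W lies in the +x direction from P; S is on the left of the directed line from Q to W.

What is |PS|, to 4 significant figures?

39.03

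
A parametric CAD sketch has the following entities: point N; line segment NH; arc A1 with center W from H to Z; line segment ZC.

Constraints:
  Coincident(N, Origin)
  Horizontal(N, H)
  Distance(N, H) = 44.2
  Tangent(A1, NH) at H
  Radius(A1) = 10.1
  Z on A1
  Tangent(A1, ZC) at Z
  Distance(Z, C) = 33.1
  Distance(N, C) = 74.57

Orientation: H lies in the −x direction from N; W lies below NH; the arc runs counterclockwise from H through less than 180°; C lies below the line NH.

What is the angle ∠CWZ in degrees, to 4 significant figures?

73.03°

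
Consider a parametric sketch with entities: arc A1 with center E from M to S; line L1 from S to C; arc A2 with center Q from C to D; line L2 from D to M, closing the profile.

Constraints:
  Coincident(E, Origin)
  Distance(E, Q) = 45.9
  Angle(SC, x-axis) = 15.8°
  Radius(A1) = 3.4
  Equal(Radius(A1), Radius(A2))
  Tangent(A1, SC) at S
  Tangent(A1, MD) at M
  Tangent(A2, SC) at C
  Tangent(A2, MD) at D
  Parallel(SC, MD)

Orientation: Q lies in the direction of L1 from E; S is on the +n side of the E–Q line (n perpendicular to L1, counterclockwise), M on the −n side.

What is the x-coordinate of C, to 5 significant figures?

43.240

Tangency of A1 to both parallel lines with radius 3.4 puts S and M at E ± 3.4·n: S = (-0.92575, 3.2715), M = (0.92575, -3.2715). Equal radii place C and D the same way about Q: C = Q + 3.4·n = (43.240, 15.769), D = Q − 3.4·n = (45.092, 9.2261). So C.x = 43.240.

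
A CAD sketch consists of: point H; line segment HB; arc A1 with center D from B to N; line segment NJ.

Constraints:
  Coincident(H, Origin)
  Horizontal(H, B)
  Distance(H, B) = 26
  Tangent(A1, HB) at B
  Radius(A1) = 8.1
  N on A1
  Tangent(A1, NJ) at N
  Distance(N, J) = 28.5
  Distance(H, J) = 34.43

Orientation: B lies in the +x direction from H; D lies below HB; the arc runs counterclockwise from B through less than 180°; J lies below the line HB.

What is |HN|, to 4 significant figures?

19.13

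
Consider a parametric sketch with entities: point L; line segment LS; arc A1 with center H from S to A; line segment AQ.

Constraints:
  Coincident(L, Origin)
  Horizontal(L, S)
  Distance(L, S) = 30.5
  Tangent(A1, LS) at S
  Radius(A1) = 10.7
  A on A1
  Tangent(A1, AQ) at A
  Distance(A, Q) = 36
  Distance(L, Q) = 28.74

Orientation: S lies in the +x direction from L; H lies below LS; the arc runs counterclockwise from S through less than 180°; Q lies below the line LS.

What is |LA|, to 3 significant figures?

23.1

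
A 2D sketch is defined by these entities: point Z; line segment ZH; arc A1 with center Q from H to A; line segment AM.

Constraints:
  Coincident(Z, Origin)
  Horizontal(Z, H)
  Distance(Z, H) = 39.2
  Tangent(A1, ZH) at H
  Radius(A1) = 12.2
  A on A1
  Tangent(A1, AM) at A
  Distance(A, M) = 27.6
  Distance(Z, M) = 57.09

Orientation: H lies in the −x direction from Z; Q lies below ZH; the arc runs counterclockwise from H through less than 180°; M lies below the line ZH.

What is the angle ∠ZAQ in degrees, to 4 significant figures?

6.418°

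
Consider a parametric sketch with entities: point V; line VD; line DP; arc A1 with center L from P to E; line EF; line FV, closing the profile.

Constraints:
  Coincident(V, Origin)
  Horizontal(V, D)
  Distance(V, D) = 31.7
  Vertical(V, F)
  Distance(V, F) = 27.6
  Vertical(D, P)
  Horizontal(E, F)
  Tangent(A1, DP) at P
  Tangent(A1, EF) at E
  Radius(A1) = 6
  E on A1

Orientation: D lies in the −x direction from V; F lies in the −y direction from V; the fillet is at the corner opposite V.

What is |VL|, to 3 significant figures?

33.6

VF is vertical with |VF| = 27.6 and F on the −y side, so F = (0.00, -27.6). The virtual corner opposite V is at (-31.7, -27.6). Tangency of A1 to DP means the radius LP is perpendicular to DP and since A1 is tangent to EF there, LE ⟂ EF, with radius 6.0, so the center L sits 6.0 in from both sides at L = (-25.7, -21.6). Then |VL| = |L − V| = 33.6.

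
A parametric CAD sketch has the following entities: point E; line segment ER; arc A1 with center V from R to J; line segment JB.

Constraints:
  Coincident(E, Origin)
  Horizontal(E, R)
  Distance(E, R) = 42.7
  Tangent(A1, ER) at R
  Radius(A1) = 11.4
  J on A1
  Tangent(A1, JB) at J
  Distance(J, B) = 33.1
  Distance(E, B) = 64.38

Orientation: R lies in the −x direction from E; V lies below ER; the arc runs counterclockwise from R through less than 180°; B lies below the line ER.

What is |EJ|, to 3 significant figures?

55.6

Checks: |VJ| = 11.40 ✓; ∠(VJ, JB) = 90.00° ✓; |JB| = 33.10 ✓; |EB| = 64.38 ✓.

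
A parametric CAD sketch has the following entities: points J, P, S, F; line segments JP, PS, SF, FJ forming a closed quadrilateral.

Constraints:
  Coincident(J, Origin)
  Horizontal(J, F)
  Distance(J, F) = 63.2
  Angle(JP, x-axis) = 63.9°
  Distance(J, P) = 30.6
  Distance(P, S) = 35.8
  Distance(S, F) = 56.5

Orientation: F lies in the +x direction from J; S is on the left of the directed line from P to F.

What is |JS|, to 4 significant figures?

65.22

Checks: |PS| = 35.80 ✓; |SF| = 56.50 ✓.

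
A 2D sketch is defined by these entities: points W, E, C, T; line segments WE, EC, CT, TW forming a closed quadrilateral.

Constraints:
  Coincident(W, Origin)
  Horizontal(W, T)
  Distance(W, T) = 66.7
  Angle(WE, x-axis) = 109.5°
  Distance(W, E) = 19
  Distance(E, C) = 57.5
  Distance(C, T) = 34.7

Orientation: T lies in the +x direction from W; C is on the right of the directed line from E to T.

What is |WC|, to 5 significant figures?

42.243

W is at the origin; WT is horizontal with |WT| = 66.7 and T in +x, so T = (66.7, 0). WE runs at 109.5° with |WE| = 19.0, so E = (-6.3423, 17.910). C is determined by |EC| = 57.5 and |CT| = 34.7 together: it lies at the intersection of circle(E, 57.5) and circle(T, 34.7). With |ET| = 75.206, the foot of the radical line on ET is 51.579 from E and the perpendicular offset is √(57.5² − 51.579²) = 25.414. Taking the right-of-ET solution: C = (37.701, -19.056).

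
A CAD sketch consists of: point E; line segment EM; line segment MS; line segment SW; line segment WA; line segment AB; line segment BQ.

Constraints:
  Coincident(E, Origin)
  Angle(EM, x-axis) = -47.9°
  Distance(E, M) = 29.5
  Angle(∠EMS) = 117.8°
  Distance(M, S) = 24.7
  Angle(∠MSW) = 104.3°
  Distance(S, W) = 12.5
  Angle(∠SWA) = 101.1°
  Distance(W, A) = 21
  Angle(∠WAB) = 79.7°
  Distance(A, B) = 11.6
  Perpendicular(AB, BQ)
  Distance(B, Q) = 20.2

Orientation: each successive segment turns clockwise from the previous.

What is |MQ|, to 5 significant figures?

25.724

E is at the origin; EM runs at -47.9° with length 29.5, so M = (19.778, -21.888). ∠EMS = 117.8° gives MS at -110.10° from the x-axis; with |MS| = 24.7, S = (11.289, -45.084). ∠MSW = 104.3° gives SW at 174.20° from the x-axis; with |SW| = 12.5, W = (-1.1468, -43.821). ∠SWA = 101.1° gives WA at 95.300° from the x-axis; with |WA| = 21.0, A = (-3.0866, -22.910). ∠WAB = 79.7° gives AB at -5.0000° from the x-axis; with |AB| = 11.6, B = (8.4693, -23.921). AB ⟂ BQ, so BQ runs at -95.000°; with |BQ| = 20.2, Q = (6.7087, -44.045). Then |MQ| = |Q − M| = 25.724.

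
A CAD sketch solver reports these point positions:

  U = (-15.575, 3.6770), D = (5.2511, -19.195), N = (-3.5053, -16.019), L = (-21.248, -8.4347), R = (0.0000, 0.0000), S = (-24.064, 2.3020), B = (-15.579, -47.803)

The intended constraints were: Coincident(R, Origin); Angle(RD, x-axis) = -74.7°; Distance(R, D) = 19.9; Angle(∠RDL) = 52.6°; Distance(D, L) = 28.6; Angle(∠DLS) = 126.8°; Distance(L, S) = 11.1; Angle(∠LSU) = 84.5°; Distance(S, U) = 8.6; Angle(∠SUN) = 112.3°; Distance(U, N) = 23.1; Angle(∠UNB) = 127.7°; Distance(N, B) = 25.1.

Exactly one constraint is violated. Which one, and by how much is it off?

Distance(N, B) = 25.1 — off by 8.90.

R = (0.00, 0.00) ✓; RD at -74.70° ✓; |RD| = 19.90 ✓; ∠RDL = 52.60° ✓; |DL| = 28.60 ✓; ∠DLS = 126.8° ✓; |LS| = 11.10 ✓; ∠LSU = 84.50° ✓; |SU| = 8.600 ✓; ∠SUN = 112.3° ✓; |UN| = 23.10 ✓; ∠UNB = 127.7° ✓; |NB| = 34.00 ✗.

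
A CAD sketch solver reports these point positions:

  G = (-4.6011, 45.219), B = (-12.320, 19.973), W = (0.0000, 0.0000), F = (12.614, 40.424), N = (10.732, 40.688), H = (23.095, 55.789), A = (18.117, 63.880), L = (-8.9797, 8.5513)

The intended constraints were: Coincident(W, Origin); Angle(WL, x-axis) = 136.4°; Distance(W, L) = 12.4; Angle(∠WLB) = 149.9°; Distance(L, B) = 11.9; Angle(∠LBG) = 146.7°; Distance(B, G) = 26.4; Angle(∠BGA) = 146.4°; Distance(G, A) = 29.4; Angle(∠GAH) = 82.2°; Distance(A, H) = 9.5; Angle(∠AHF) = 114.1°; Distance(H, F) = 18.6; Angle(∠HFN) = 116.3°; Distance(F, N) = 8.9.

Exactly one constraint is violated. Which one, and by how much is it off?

Distance(F, N) = 8.9 — off by 7.00.

W = (0.00, 0.00) ✓; WL at 136.4° ✓; |WL| = 12.40 ✓; ∠WLB = 149.9° ✓; |LB| = 11.90 ✓; ∠LBG = 146.7° ✓; |BG| = 26.40 ✓; ∠BGA = 146.4° ✓; |GA| = 29.40 ✓; ∠GAH = 82.20° ✓; |AH| = 9.500 ✓; ∠AHF = 114.1° ✓; |HF| = 18.60 ✓; ∠HFN = 116.3° ✓; |FN| = 1.900 ✗.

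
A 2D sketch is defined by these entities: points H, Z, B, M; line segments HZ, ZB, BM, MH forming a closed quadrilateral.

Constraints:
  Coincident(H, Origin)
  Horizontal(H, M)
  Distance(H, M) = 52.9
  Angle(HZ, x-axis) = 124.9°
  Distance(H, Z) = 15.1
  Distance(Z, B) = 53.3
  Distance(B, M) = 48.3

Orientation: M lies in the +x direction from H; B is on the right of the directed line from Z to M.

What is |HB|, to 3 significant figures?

38.3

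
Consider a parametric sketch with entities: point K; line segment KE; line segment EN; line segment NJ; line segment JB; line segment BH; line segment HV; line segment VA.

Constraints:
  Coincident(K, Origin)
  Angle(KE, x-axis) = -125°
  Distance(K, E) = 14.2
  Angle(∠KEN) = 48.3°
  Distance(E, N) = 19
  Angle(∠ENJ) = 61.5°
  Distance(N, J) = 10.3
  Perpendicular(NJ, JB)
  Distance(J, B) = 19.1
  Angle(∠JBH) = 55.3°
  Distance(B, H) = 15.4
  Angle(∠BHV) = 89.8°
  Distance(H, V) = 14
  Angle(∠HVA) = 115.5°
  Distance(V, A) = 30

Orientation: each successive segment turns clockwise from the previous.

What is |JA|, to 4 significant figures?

25.23

∠BHV = 89.8° gives HV at 39.90° from the x-axis; with |HV| = 14.0, V = (-6.763, 6.486). ∠HVA = 115.5° gives VA at -24.60° from the x-axis; with |VA| = 30.0, A = (20.51, -6.002). Then |JA| = |A − J| = 25.23.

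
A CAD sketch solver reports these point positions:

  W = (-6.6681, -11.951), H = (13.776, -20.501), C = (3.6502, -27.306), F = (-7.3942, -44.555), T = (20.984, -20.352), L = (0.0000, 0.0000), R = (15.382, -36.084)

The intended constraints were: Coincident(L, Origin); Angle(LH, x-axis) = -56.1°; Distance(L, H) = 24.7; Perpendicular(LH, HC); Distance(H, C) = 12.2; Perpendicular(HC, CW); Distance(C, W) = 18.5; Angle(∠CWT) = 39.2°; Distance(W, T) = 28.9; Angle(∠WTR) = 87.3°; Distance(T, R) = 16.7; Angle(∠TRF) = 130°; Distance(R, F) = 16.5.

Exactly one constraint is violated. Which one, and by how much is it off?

Distance(R, F) = 16.5 — off by 7.80.

L = (0.00, 0.00) ✓; LH at -56.10° ✓; |LH| = 24.70 ✓; ∠(LH, HC) = 90.00° ✓; |HC| = 12.20 ✓; ∠(HC, CW) = 90.00° ✓; |CW| = 18.50 ✓; ∠CWT = 39.20° ✓; |WT| = 28.90 ✓; ∠WTR = 87.30° ✓; |TR| = 16.70 ✓; ∠TRF = 130.0° ✓; |RF| = 24.30 ✗.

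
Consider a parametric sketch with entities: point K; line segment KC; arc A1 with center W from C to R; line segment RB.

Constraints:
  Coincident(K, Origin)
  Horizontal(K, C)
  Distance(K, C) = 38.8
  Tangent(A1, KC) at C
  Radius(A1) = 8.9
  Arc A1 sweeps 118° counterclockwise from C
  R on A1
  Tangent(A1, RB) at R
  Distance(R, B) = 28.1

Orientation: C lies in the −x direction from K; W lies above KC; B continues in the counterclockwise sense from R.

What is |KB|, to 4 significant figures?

58.17

On A1, C sits at bearing -90° from W; a 118° counterclockwise sweep puts R at bearing 28°, so R = W + 8.9·(cos 28°, sin 28°) = (-30.94, 13.08). Since A1 is tangent to RB there, WR ⟂ RB, so RB runs along (−sin 28°, cos 28°); with |RB| = 28.1, B = (-44.13, 37.89). Then |KB| = |B − K| = 58.17.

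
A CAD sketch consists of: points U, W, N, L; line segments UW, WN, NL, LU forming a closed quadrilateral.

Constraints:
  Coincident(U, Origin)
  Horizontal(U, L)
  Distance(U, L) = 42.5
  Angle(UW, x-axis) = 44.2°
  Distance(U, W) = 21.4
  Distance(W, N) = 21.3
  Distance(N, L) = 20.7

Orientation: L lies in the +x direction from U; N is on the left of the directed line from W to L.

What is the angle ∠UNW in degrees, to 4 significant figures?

15.67°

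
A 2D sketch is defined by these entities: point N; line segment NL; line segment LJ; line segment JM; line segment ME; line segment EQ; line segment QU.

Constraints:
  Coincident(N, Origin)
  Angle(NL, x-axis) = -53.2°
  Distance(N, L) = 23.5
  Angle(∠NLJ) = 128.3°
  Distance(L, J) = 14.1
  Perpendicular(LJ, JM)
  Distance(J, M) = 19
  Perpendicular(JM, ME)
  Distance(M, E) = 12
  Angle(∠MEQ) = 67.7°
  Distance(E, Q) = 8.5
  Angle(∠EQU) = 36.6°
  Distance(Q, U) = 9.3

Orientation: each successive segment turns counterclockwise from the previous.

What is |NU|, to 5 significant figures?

22.253

∠MEQ = 67.7° gives EQ at -69.200° from the x-axis; with |EQ| = 8.5, Q = (19.692, -7.8247). ∠EQU = 36.6° gives QU at 74.200° from the x-axis; with |QU| = 9.3, U = (22.224, 1.1239). Then |NU| = |U − N| = 22.253.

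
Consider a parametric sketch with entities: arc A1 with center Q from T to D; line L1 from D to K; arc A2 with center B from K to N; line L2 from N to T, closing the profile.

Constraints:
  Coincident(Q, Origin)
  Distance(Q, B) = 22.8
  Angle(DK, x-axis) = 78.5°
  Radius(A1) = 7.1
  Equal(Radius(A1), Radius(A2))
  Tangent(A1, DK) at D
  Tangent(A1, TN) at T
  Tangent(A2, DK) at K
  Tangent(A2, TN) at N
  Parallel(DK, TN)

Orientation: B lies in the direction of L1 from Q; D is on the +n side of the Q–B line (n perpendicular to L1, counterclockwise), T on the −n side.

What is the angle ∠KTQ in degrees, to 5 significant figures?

58.085°

The slot axis is L1's direction at 78.5°, so u = (cos 78.5°, sin 78.5°) = (0.19937, 0.97992) and n = (−sin 78.5°, cos 78.5°) = (-0.97992, 0.19937). Q is at the origin and B lies 22.8 along u from Q, so B = 22.8·u = (4.5456, 22.342). Tangency of A1 to both parallel lines with radius 7.1 puts D and T at Q ± 7.1·n: D = (-6.9575, 1.4155), T = (6.9575, -1.4155). Equal radii place K and N the same way about B: K = B + 7.1·n = (-2.4119, 23.758), N = B − 7.1·n = (11.503, 20.927). Then cos ∠KTQ = TK·TQ / (|TK||TQ|), giving 58.085°.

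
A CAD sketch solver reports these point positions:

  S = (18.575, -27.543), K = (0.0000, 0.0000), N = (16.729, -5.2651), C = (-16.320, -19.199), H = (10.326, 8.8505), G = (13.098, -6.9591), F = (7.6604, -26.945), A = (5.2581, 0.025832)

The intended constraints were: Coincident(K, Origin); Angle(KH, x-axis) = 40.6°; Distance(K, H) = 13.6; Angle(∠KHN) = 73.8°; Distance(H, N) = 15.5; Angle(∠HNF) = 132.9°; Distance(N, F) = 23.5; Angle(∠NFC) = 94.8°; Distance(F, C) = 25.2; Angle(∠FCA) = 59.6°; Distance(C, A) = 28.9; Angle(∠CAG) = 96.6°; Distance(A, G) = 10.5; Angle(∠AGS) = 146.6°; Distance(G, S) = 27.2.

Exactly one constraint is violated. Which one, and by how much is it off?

Distance(G, S) = 27.2 — off by 5.90.

K = (0.00, 0.00) ✓; KH at 40.60° ✓; |KH| = 13.60 ✓; ∠KHN = 73.80° ✓; |HN| = 15.50 ✓; ∠HNF = 132.9° ✓; |NF| = 23.50 ✓; ∠NFC = 94.80° ✓; |FC| = 25.20 ✓; ∠FCA = 59.60° ✓; |CA| = 28.90 ✓; ∠CAG = 96.60° ✓; |AG| = 10.50 ✓; ∠AGS = 146.6° ✓; |GS| = 21.30 ✗.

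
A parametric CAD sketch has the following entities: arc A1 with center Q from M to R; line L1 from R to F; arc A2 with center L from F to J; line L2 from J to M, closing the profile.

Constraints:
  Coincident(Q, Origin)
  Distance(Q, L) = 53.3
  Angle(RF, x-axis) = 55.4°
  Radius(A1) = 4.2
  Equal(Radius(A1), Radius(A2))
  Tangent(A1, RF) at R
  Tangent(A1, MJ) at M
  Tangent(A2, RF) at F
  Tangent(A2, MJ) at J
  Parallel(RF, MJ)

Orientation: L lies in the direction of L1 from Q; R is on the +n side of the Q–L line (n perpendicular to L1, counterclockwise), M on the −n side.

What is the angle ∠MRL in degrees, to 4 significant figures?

85.49°

The slot axis is L1's direction at 55.4°, so u = (cos 55.4°, sin 55.4°) = (0.5678, 0.8231) and n = (−sin 55.4°, cos 55.4°) = (-0.8231, 0.5678). Q is at the origin and L lies 53.3 along u from Q, so L = 53.3·u = (30.27, 43.87). Tangency of A1 to both parallel lines with radius 4.2 puts R and M at Q ± 4.2·n: R = (-3.457, 2.385), M = (3.457, -2.385). Then cos ∠MRL = RM·RL / (|RM||RL|), giving 85.49°.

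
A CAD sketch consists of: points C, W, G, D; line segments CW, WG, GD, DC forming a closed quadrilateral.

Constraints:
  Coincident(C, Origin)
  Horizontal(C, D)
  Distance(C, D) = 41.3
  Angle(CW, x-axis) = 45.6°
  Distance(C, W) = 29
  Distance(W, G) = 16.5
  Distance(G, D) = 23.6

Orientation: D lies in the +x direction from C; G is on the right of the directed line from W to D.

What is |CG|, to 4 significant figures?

18.63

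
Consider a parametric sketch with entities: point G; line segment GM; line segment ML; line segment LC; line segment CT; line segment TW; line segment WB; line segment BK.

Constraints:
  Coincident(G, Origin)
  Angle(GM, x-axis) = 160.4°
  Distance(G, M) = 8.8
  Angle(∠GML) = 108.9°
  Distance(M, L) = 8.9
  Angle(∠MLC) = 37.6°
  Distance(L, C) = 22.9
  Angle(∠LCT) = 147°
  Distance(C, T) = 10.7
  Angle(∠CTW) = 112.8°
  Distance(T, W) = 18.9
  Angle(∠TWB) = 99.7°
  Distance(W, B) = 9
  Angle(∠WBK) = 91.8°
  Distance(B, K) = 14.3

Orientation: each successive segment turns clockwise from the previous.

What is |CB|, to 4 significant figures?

24.58

G is at the origin; GM runs at 160.4° with length 8.8, so M = (-8.290, 2.952). ∠GML = 108.9° gives ML at 89.30° from the x-axis; with |ML| = 8.9, L = (-8.181, 11.85). ∠MLC = 37.6° gives LC at -53.10° from the x-axis; with |LC| = 22.9, C = (5.568, -6.461). ∠LCT = 147.0° gives CT at -86.10° from the x-axis; with |CT| = 10.7, T = (6.296, -17.14). ∠CTW = 112.8° gives TW at -153.3° from the x-axis; with |TW| = 18.9, W = (-10.59, -25.63). ∠TWB = 99.7° gives WB at 126.4° from the x-axis; with |WB| = 9.0, B = (-15.93, -18.38). Then |CB| = |B − C| = 24.58.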